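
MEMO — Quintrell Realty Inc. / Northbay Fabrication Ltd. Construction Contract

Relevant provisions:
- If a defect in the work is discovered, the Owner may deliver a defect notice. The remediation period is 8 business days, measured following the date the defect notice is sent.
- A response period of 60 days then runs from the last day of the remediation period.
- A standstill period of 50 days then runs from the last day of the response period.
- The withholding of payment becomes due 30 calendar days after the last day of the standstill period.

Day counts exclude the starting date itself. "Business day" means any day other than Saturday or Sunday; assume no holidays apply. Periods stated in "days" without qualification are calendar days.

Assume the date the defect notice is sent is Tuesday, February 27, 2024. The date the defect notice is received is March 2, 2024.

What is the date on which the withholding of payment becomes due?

July 26, 2024

From Tuesday, February 27, 2024, 8 business days (Feb 28, Feb 29, Mar 1, Mar 4, Mar 5, Mar 6, Mar 7, Mar 8, skipping weekends) brings us to Friday, March 8, 2024, which is the last day of the remediation period.
The last day of the response period: March 8, 2024 + 60 days = May 7, 2024.
Adding 50 calendar days to May 7, 2024 gives June 26, 2024, which is the last day of the standstill period.
The date on which the withholding of payment becomes due: 30 calendar days after June 26, 2024 is July 26, 2024.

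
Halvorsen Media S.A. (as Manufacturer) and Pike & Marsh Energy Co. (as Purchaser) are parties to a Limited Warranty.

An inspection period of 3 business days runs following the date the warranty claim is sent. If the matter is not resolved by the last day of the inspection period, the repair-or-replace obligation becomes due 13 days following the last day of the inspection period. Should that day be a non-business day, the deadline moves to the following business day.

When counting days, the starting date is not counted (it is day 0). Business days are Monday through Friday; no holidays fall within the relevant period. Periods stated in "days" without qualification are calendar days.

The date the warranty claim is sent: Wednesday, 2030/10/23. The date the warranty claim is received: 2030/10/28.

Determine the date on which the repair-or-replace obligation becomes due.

From Wednesday, 2030/10/23, 3 business days (Oct 24, Oct 25, Oct 28, skipping weekends) brings us to Monday, 2030/10/28, which is the last day of the inspection period.
Adding 13 calendar days to 2030/10/28 gives 2030/11/10, which is the date on which the repair-or-replace obligation becomes due. That falls on a Sunday, so it rolls to the next business day, Monday, 2030/11/11.

2030/11/11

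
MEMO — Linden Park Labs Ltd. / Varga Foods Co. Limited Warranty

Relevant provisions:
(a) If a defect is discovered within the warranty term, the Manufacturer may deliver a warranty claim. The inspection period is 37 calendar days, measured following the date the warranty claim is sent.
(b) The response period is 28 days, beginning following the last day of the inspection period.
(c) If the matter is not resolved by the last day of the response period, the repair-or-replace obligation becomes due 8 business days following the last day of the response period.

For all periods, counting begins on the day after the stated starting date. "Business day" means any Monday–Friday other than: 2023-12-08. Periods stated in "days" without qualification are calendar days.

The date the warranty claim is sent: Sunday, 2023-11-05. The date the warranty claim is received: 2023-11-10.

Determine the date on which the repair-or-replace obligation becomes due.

2024-01-19

Adding 37 calendar days to 2023-11-05 gives 2023-12-12, which is the last day of the inspection period.
Adding 28 calendar days to 2023-12-12 gives 2024-01-09, which is the last day of the response period.
The date on which the repair-or-replace obligation becomes due: counting 8 business days from Tuesday, 2024-01-09 (Jan 10, Jan 11, Jan 12, Jan 15, Jan 16, Jan 17, Jan 18, Jan 19, skipping weekends) reaches Friday, 2024-01-19.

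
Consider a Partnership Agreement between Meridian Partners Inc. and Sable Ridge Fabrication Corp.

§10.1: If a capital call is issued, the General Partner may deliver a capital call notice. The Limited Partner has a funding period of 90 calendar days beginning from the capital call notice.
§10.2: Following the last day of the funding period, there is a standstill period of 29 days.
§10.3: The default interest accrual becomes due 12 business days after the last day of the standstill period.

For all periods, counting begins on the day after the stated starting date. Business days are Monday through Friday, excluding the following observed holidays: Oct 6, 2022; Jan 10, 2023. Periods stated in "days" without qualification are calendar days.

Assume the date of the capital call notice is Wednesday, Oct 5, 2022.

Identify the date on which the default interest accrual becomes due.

Adding 90 calendar days to Oct 5, 2022 gives Jan 3, 2023, which is the last day of the funding period.
The last day of the standstill period: 29 calendar days after Jan 3, 2023 is Feb 1, 2023.
The date on which the default interest accrual becomes due: counting 12 business days from Wednesday, Feb 1, 2023 (Feb 2, Feb 3, Feb 6, Feb 7, …, Feb 15, Feb 16, Feb 17, skipping weekends) reaches Friday, Feb 17, 2023.

Feb 17, 2023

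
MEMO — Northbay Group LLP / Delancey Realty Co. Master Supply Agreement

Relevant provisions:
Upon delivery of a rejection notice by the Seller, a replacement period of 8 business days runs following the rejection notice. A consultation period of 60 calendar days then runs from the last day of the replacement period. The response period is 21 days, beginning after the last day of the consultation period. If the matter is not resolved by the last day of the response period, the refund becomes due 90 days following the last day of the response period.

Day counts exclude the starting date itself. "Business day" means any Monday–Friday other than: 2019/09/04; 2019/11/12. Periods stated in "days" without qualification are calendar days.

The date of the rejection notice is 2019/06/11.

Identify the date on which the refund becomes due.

2019/12/09

The last day of the replacement period: counting 8 business days from Tuesday, 2019/06/11 (Jun 12, Jun 13, Jun 14, Jun 17, Jun 18, Jun 19, Jun 20, Jun 21, skipping weekends) reaches Friday, 2019/06/21.
Adding 60 calendar days to 2019/06/21 gives 2019/08/20, which is the last day of the consultation period.
The last day of the response period: 2019/08/20 + 21 days = 2019/09/10.
The date on which the refund becomes due: 90 calendar days after 2019/09/10 is 2019/12/09.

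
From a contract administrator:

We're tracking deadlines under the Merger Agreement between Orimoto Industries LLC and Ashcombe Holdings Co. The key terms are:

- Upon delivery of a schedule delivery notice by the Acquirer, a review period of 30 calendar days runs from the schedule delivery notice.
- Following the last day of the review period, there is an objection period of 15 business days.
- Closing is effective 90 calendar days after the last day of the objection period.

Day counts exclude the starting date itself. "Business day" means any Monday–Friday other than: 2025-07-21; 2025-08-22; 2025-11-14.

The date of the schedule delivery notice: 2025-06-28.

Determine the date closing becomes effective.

The last day of the review period: 30 calendar days after 2025-06-28 is 2025-07-28.
From Monday, 2025-07-28, 15 business days (Jul 29, Jul 30, Jul 31, Aug 1, …, Aug 14, Aug 15, Aug 18, skipping weekends) brings us to Monday, 2025-08-18, which is the last day of the objection period.
The date closing becomes effective: 2025-08-18 + 90 days = 2025-11-16.

2025-11-16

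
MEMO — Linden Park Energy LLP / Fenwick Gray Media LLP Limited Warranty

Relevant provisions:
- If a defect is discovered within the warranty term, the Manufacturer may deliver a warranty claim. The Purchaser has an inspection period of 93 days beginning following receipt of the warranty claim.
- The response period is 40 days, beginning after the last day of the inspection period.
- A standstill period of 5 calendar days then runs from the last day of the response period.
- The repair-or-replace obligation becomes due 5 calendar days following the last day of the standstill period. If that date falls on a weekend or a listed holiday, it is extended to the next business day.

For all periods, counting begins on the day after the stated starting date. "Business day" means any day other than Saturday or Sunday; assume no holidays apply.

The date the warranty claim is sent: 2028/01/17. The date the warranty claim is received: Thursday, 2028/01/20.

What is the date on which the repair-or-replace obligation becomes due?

Adding 93 calendar days to 2028/01/20 gives 2028/04/22, which is the last day of the inspection period.
Adding 40 calendar days to 2028/04/22 gives 2028/06/01, which is the last day of the response period.
The last day of the standstill period: 2028/06/01 + 5 days = 2028/06/06.
The date on which the repair-or-replace obligation becomes due: 2028/06/06 + 5 days = 2028/06/11. That falls on a Sunday, so it rolls to the next business day, Monday, 2028/06/12.

2028/06/12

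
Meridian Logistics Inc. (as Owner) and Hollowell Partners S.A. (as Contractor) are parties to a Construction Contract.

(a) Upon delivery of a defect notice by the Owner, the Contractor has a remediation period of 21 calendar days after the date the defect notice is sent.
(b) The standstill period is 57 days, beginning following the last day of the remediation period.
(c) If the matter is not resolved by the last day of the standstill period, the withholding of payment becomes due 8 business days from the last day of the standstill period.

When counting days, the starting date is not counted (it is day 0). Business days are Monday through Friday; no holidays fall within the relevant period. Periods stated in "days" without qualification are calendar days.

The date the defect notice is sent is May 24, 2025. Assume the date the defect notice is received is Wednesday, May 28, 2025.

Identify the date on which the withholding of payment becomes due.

Aug 20, 2025

The last day of the remediation period: 21 calendar days after May 24, 2025 is Jun 14, 2025.
Adding 57 calendar days to Jun 14, 2025 gives Aug 10, 2025, which is the last day of the standstill period.
The date on which the withholding of payment becomes due: 8 business days after Sunday, Aug 10, 2025, skipping weekends — Aug 11, Aug 12, Aug 13, Aug 14, Aug 15, Aug 18, Aug 19, Aug 20 — lands on Wednesday, Aug 20, 2025.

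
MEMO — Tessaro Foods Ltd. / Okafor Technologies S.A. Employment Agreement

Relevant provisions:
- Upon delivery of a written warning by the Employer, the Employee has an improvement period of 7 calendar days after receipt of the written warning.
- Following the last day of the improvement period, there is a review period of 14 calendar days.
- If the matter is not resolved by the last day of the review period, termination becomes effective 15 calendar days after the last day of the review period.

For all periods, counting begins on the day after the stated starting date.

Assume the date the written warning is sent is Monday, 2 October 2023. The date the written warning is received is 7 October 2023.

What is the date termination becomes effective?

The last day of the improvement period: 7 calendar days after 7 October 2023 is 14 October 2023.
Adding 14 calendar days to 14 October 2023 gives 28 October 2023, which is the last day of the review period.
The date termination becomes effective: 15 calendar days after 28 October 2023 is 12 November 2023.

12 November 2023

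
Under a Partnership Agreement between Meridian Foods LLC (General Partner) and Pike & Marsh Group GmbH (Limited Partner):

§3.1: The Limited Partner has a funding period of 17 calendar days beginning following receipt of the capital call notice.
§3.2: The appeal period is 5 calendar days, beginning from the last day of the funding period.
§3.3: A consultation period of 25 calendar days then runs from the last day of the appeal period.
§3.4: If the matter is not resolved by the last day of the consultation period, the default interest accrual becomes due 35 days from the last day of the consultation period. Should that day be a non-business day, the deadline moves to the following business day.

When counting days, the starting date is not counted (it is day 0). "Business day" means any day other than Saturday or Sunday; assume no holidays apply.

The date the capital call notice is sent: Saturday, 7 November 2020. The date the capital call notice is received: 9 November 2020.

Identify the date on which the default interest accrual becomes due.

1 February 2021

The last day of the funding period: 17 calendar days after 9 November 2020 is 26 November 2020.
The last day of the appeal period: 26 November 2020 + 5 days = 1 December 2020.
Adding 25 calendar days to 1 December 2020 gives 26 December 2020, which is the last day of the consultation period.
The date on which the default interest accrual becomes due: 35 calendar days after 26 December 2020 is 30 January 2021. That falls on a Saturday, so it rolls to the next business day, Monday, 1 February 2021.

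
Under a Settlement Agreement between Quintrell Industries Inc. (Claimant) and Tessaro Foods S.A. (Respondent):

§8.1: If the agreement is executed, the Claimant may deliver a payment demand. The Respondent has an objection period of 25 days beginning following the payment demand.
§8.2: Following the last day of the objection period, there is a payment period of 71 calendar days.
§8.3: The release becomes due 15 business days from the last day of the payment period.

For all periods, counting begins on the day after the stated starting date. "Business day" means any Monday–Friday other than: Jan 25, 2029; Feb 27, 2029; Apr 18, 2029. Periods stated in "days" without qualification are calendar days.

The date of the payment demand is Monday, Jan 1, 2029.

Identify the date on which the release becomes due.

The last day of the objection period: Jan 1, 2029 + 25 days = Jan 26, 2029.
Adding 71 calendar days to Jan 26, 2029 gives Apr 7, 2029, which is the last day of the payment period.
The date on which the release becomes due: 15 business days after Saturday, Apr 7, 2029, skipping weekends and the listed holiday on Apr 18 — Apr 9, Apr 10, Apr 11, Apr 12, …, Apr 26, Apr 27, Apr 30 — lands on Monday, Apr 30, 2029.

Apr 30, 2029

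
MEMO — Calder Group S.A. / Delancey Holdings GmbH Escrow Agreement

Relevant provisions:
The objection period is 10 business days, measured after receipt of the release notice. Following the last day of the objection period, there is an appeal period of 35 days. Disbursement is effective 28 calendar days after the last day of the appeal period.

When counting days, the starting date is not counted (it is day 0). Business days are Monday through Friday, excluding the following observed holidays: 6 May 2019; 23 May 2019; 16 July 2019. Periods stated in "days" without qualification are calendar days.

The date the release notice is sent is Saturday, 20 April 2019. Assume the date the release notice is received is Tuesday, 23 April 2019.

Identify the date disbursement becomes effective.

From Tuesday, 23 April 2019, 10 business days (Apr 24, Apr 25, Apr 26, Apr 29, Apr 30, May 1, May 2, May 3, May 7, May 8, skipping weekends and the listed holiday on May 6) brings us to Wednesday, 8 May 2019, which is the last day of the objection period.
Adding 35 calendar days to 8 May 2019 gives 12 June 2019, which is the last day of the appeal period.
Adding 28 calendar days to 12 June 2019 gives 10 July 2019, which is the date disbursement becomes effective.

10 July 2019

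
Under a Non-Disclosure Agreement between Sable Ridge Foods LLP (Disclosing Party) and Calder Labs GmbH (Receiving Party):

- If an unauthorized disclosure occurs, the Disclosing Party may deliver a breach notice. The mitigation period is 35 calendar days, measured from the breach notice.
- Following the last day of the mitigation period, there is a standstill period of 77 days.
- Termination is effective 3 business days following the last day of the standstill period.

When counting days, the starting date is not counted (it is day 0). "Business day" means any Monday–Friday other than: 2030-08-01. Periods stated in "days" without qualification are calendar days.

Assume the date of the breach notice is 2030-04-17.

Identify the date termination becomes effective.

The last day of the mitigation period: 2030-04-17 + 35 days = 2030-05-22.
The last day of the standstill period: 2030-05-22 + 77 days = 2030-08-07.
The date termination becomes effective: 3 business days after Wednesday, 2030-08-07, skipping weekends — Aug 8, Aug 9, Aug 12 — lands on Monday, 2030-08-12.

2030-08-12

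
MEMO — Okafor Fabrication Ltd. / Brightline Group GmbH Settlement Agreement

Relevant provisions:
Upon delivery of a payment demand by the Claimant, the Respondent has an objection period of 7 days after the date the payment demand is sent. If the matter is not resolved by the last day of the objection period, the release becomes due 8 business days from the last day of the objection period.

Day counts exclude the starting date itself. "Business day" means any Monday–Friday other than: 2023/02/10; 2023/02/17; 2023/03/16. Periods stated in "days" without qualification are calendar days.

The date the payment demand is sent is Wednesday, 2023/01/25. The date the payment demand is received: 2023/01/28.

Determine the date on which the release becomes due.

The last day of the objection period: 7 calendar days after 2023/01/25 is 2023/02/01.
The date on which the release becomes due: counting 8 business days from Wednesday, 2023/02/01 (Feb 2, Feb 3, Feb 6, Feb 7, Feb 8, Feb 9, Feb 13, Feb 14, skipping weekends and the listed holiday on Feb 10) reaches Tuesday, 2023/02/14.

2023/02/14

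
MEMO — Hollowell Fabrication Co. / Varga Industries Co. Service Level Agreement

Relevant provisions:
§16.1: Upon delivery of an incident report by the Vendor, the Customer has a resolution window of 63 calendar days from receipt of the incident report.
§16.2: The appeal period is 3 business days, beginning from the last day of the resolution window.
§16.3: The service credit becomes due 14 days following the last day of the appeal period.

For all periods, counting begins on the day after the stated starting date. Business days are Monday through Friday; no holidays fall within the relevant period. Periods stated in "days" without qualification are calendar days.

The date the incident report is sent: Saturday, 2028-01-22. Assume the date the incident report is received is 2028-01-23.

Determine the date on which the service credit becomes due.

The last day of the resolution window: 63 calendar days after 2028-01-23 is 2028-03-26.
The last day of the appeal period: 3 business days after Sunday, 2028-03-26, skipping weekends — Mar 27, Mar 28, Mar 29 — lands on Wednesday, 2028-03-29.
The date on which the service credit becomes due: 14 calendar days after 2028-03-29 is 2028-04-12.

2028-04-12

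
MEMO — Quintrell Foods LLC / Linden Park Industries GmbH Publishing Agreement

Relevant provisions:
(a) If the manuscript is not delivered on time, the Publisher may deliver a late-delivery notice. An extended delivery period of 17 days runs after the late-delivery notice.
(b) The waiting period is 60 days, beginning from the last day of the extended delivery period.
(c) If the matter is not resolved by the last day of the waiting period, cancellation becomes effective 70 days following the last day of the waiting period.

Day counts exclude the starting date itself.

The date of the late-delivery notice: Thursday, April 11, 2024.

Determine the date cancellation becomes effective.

September 5, 2024

Adding 17 calendar days to April 11, 2024 gives April 28, 2024, which is the last day of the extended delivery period.
Adding 60 calendar days to April 28, 2024 gives June 27, 2024, which is the last day of the waiting period.
The date cancellation becomes effective: 70 calendar days after June 27, 2024 is September 5, 2024.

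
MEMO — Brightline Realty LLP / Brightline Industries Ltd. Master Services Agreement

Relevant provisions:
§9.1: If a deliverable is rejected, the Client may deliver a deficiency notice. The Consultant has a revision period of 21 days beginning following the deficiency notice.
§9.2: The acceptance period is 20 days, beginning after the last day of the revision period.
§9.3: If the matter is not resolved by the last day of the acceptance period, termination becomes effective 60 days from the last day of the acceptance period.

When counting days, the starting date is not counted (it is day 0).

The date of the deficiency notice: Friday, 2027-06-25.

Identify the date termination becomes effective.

The last day of the revision period: 21 calendar days after 2027-06-25 is 2027-07-16.
The last day of the acceptance period: 20 calendar days after 2027-07-16 is 2027-08-05.
The date termination becomes effective: 60 calendar days after 2027-08-05 is 2027-10-04.

2027-10-04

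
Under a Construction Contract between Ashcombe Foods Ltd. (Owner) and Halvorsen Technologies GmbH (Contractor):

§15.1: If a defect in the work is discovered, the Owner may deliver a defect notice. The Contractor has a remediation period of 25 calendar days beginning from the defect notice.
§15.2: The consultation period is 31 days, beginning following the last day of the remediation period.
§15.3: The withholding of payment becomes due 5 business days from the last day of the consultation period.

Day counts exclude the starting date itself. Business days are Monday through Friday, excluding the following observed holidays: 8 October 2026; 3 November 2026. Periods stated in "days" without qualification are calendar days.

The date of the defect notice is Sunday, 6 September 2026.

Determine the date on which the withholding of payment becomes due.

The last day of the remediation period: 25 calendar days after 6 September 2026 is 1 October 2026.
The last day of the consultation period: 31 calendar days after 1 October 2026 is 1 November 2026.
From Sunday, 1 November 2026, 5 business days (Nov 2, Nov 4, Nov 5, Nov 6, Nov 9, skipping weekends and the listed holiday on Nov 3) brings us to Monday, 9 November 2026, which is the date on which the withholding of payment becomes due.

9 November 2026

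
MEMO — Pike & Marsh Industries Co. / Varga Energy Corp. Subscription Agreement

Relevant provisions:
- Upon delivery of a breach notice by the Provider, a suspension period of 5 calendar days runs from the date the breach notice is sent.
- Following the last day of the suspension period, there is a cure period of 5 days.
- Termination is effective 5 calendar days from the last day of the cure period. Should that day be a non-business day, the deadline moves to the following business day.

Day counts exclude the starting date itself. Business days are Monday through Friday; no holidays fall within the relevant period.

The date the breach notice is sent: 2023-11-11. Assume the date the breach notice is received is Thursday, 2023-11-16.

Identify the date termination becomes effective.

The last day of the suspension period: 2023-11-11 + 5 days = 2023-11-16.
Adding 5 calendar days to 2023-11-16 gives 2023-11-21, which is the last day of the cure period.
The date termination becomes effective: 5 calendar days after 2023-11-21 is 2023-11-26. That falls on a Sunday, so it rolls to the next business day, Monday, 2023-11-27.

2023-11-27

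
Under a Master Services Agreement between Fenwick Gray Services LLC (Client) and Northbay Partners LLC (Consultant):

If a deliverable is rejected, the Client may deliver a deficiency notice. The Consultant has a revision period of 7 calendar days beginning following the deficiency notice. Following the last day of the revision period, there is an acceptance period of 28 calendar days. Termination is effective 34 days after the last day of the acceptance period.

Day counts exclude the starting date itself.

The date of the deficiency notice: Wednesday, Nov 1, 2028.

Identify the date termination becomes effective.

The last day of the revision period: Nov 1, 2028 + 7 days = Nov 8, 2028.
The last day of the acceptance period: Nov 8, 2028 + 28 days = Dec 6, 2028.
The date termination becomes effective: Dec 6, 2028 + 34 days = Jan 9, 2029.

Jan 9, 2029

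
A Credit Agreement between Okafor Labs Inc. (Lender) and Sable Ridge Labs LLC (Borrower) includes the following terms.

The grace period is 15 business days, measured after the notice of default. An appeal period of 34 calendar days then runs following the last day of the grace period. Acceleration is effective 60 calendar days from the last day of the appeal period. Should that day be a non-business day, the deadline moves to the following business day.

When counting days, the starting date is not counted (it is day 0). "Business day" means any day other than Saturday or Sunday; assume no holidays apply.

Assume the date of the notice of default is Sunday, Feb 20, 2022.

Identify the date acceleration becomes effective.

From Sunday, Feb 20, 2022, 15 business days (Feb 21, Feb 22, Feb 23, Feb 24, …, Mar 9, Mar 10, Mar 11, skipping weekends) brings us to Friday, Mar 11, 2022, which is the last day of the grace period.
The last day of the appeal period: Mar 11, 2022 + 34 days = Apr 14, 2022.
The date acceleration becomes effective: Apr 14, 2022 + 60 days = Jun 13, 2022. Jun 13, 2022 is a Monday, so no roll-forward applies.

Jun 13, 2022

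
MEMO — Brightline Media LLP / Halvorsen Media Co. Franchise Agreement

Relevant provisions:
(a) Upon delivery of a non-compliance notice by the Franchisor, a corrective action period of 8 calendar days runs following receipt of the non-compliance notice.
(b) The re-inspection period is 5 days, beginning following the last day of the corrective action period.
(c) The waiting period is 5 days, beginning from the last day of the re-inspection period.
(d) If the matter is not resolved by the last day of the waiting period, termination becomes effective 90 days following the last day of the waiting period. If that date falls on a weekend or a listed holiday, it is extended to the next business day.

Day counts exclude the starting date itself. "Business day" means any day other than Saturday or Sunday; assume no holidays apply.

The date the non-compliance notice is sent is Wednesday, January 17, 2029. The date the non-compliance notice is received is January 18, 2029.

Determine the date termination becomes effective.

The last day of the corrective action period: January 18, 2029 + 8 days = January 26, 2029.
The last day of the re-inspection period: January 26, 2029 + 5 days = January 31, 2029.
The last day of the waiting period: January 31, 2029 + 5 days = February 5, 2029.
Adding 90 calendar days to February 5, 2029 gives May 6, 2029, which is the date termination becomes effective. That falls on a Sunday, so it rolls to the next business day, Monday, May 7, 2029.

May 7, 2029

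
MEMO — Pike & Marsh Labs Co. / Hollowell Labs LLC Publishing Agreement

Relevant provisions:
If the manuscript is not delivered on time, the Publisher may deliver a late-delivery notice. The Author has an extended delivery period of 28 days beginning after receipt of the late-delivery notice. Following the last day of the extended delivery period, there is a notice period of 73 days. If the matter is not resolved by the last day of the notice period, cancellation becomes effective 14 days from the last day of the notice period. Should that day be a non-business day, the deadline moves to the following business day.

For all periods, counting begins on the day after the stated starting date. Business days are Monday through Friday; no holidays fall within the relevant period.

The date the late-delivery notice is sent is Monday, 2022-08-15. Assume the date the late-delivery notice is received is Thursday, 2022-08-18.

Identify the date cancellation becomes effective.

2022-12-12

Adding 28 calendar days to 2022-08-18 gives 2022-09-15, which is the last day of the extended delivery period.
Adding 73 calendar days to 2022-09-15 gives 2022-11-27, which is the last day of the notice period.
The date cancellation becomes effective: 14 calendar days after 2022-11-27 is 2022-12-11. That falls on a Sunday, so it rolls to the next business day, Monday, 2022-12-12.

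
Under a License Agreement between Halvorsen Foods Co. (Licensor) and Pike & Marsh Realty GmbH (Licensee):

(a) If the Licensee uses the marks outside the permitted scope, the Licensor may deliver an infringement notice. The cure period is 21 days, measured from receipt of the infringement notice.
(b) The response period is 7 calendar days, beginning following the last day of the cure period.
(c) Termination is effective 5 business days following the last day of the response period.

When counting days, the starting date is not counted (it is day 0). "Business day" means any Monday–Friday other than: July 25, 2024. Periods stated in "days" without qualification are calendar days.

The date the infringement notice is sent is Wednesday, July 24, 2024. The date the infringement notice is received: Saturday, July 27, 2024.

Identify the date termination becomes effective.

August 30, 2024

The last day of the cure period: July 27, 2024 + 21 days = August 17, 2024.
The last day of the response period: August 17, 2024 + 7 days = August 24, 2024.
From Saturday, August 24, 2024, 5 business days (Aug 26, Aug 27, Aug 28, Aug 29, Aug 30, skipping weekends) brings us to Friday, August 30, 2024, which is the date termination becomes effective.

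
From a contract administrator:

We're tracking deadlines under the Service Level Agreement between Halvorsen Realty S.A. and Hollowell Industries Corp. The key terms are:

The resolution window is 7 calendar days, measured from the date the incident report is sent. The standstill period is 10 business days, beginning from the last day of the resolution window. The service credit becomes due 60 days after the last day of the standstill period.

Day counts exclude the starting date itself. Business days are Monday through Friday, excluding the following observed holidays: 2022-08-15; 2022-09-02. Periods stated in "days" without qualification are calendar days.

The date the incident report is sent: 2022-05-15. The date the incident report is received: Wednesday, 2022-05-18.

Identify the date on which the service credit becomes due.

2022-08-02

The last day of the resolution window: 2022-05-15 + 7 days = 2022-05-22.
The last day of the standstill period: counting 10 business days from Sunday, 2022-05-22 (May 23, May 24, May 25, May 26, May 27, May 30, May 31, Jun 1, Jun 2, Jun 3, skipping weekends) reaches Friday, 2022-06-03.
Adding 60 calendar days to 2022-06-03 gives 2022-08-02, which is the date on which the service credit becomes due.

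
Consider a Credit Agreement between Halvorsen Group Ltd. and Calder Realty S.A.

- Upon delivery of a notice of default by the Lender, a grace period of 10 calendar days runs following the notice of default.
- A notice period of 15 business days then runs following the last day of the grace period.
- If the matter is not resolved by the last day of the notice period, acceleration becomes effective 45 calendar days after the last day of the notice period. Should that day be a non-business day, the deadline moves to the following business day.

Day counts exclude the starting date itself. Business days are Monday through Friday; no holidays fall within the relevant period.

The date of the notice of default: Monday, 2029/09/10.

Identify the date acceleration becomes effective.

The last day of the grace period: 2029/09/10 + 10 days = 2029/09/20.
The last day of the notice period: counting 15 business days from Thursday, 2029/09/20 (Sep 21, Sep 24, Sep 25, Sep 26, …, Oct 9, Oct 10, Oct 11, skipping weekends) reaches Thursday, 2029/10/11.
The date acceleration becomes effective: 2029/10/11 + 45 days = 2029/11/25. That falls on a Sunday, so it rolls to the next business day, Monday, 2029/11/26.

2029/11/26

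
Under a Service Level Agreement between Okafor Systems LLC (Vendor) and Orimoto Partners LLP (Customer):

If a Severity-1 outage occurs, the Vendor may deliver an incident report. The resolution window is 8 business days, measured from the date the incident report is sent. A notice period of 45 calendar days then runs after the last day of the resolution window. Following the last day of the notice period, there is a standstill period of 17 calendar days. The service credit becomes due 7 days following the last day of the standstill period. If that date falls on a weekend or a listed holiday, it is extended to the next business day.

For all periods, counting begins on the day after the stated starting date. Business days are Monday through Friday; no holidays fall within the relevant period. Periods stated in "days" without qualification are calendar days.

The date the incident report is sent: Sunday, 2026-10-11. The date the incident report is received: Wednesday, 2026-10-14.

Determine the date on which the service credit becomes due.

2026-12-29

From Sunday, 2026-10-11, 8 business days (Oct 12, Oct 13, Oct 14, Oct 15, Oct 16, Oct 19, Oct 20, Oct 21, skipping weekends) brings us to Wednesday, 2026-10-21, which is the last day of the resolution window.
Adding 45 calendar days to 2026-10-21 gives 2026-12-05, which is the last day of the notice period.
The last day of the standstill period: 2026-12-05 + 17 days = 2026-12-22.
The date on which the service credit becomes due: 2026-12-22 + 7 days = 2026-12-29. 2026-12-29 is a Tuesday, so no roll-forward applies.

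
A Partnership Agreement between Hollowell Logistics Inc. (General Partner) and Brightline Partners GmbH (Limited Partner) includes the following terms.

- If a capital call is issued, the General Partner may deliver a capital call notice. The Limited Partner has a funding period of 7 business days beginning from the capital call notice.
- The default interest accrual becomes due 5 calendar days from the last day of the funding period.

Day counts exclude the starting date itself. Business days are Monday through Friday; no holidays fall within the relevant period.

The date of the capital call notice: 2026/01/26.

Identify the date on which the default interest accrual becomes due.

2026/02/09

The last day of the funding period: 7 business days after Monday, 2026/01/26, skipping weekends — Jan 27, Jan 28, Jan 29, Jan 30, Feb 2, Feb 3, Feb 4 — lands on Wednesday, 2026/02/04.
The date on which the default interest accrual becomes due: 2026/02/04 + 5 days = 2026/02/09.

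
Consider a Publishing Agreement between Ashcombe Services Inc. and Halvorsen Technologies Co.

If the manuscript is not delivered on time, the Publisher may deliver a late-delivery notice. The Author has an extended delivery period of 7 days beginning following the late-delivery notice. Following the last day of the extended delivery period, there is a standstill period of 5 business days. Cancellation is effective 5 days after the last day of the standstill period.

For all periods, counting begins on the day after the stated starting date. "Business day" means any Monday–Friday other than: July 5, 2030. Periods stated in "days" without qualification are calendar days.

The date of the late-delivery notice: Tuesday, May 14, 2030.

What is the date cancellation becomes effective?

June 2, 2030

The last day of the extended delivery period: May 14, 2030 + 7 days = May 21, 2030.
The last day of the standstill period: counting 5 business days from Tuesday, May 21, 2030 (May 22, May 23, May 24, May 27, May 28, skipping weekends) reaches Tuesday, May 28, 2030.
Adding 5 calendar days to May 28, 2030 gives June 2, 2030, which is the date cancellation becomes effective.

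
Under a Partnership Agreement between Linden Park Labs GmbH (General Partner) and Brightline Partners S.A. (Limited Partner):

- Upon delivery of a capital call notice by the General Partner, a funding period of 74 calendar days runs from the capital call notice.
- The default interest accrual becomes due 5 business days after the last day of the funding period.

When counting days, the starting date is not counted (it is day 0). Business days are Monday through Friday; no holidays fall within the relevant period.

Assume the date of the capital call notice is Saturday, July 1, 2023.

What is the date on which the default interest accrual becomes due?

September 20, 2023

The last day of the funding period: 74 calendar days after July 1, 2023 is September 13, 2023.
The date on which the default interest accrual becomes due: counting 5 business days from Wednesday, September 13, 2023 (Sep 14, Sep 15, Sep 18, Sep 19, Sep 20, skipping weekends) reaches Wednesday, September 20, 2023.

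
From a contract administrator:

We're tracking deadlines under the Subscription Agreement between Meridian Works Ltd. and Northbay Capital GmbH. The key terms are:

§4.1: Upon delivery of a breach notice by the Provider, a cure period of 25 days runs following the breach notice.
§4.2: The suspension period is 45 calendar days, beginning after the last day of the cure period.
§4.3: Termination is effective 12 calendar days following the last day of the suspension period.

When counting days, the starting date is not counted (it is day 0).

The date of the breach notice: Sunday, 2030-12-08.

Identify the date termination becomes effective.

The last day of the cure period: 2030-12-08 + 25 days = 2031-01-02.
The last day of the suspension period: 45 calendar days after 2031-01-02 is 2031-02-16.
Adding 12 calendar days to 2031-02-16 gives 2031-02-28, which is the date termination becomes effective.

2031-02-28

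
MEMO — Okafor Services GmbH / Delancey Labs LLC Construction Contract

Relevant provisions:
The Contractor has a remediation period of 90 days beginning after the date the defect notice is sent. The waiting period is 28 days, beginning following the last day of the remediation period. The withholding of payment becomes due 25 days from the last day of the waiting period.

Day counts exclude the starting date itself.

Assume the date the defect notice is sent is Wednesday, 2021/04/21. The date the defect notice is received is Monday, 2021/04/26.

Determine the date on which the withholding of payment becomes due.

Adding 90 calendar days to 2021/04/21 gives 2021/07/20, which is the last day of the remediation period.
The last day of the waiting period: 28 calendar days after 2021/07/20 is 2021/08/17.
The date on which the withholding of payment becomes due: 2021/08/17 + 25 days = 2021/09/11.

2021/09/11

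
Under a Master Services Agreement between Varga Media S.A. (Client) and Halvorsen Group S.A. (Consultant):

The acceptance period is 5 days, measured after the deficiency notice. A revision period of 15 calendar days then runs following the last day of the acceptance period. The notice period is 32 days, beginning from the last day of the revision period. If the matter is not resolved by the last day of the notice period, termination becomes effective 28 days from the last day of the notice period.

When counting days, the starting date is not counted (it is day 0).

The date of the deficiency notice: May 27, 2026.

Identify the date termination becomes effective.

Aug 15, 2026

Adding 5 calendar days to May 27, 2026 gives Jun 1, 2026, which is the last day of the acceptance period.
The last day of the revision period: 15 calendar days after Jun 1, 2026 is Jun 16, 2026.
The last day of the notice period: Jun 16, 2026 + 32 days = Jul 18, 2026.
The date termination becomes effective: 28 calendar days after Jul 18, 2026 is Aug 15, 2026.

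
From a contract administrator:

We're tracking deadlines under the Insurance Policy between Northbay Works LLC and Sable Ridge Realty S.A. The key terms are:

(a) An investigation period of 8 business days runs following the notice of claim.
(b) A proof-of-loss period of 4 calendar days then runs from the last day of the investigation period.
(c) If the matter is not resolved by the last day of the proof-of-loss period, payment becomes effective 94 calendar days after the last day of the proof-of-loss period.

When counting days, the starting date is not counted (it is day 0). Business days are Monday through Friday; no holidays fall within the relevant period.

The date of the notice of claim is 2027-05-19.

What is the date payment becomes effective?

2027-09-06

From Wednesday, 2027-05-19, 8 business days (May 20, May 21, May 24, May 25, May 26, May 27, May 28, May 31, skipping weekends) brings us to Monday, 2027-05-31, which is the last day of the investigation period.
The last day of the proof-of-loss period: 4 calendar days after 2027-05-31 is 2027-06-04.
Adding 94 calendar days to 2027-06-04 gives 2027-09-06, which is the date payment becomes effective.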